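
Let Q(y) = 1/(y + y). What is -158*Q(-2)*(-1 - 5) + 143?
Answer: -94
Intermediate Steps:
Q(y) = 1/(2*y)
-158*Q(-2)*(-1 - 5) + 143 = -158*(½)/(-2)*(-1 - 5) + 143 = -158*(½)*(-½)*(-6) + 143 = -(-79)*(-6)/2 + 143 = -158*3/2 + 143 = -237 + 143 = -94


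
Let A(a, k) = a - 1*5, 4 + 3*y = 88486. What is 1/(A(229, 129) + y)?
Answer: 1/29718 ≈ 3.3650e-5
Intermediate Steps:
y = 29494 (y = -4/3 + (⅓)*88486 = -4/3 + 88486/3 = 29494)
A(a, k) = -5 + a (A(a, k) = a - 5 = -5 + a)
1/(A(229, 129) + y) = 1/((-5 + 229) + 29494) = 1/(224 + 29494) = 1/29718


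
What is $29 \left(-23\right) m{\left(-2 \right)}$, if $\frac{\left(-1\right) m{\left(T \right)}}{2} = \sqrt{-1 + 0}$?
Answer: $1334 i \approx 1334.0 i$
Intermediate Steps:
$m{\left(T \right)} = - 2 i$ ($m{\left(T \right)} = - 2 \sqrt{-1 + 0} = - 2 \sqrt{-1} = - 2 i$)
$29 \left(-23\right) m{\left(-2 \right)} = 29 \left(-23\right) \left(- 2 i\right) = - 667 \left(- 2 i\right) = 1334 i$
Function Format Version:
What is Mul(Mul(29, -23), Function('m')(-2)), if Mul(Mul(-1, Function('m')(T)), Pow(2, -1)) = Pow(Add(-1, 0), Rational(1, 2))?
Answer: Mul(1334, I) ≈ Mul(1334.0, I)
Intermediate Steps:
Function('m')(T) = Mul(-2, I) (Function('m')(T) = Mul(-2, Pow(Add(-1, 0), Rational(1, 2))) = Mul(-2, Pow(-1, Rational(1, 2))) = Mul(-2, I))
Mul(Mul(29, -23), Function('m')(-2)) = Mul(Mul(29, -23), Mul(-2, I)) = Mul(-667, Mul(-2, I)) = Mul(1334, I)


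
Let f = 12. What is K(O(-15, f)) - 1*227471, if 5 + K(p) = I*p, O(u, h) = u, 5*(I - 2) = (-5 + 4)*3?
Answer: -227497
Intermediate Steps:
I = 7/5 (I = 2 + ((-5 + 4)*3)/5 = 2 + (-1*3)/5 = 2 + (⅕)*(-3) = 2 - ⅗ = 7/5 ≈ 1.4000)
K(p) = -5 + 7*p/5
K(O(-15, f)) - 1*227471 = (-5 + (7/5)*(-15)) - 1*227471 = (-5 - 21) - 227471 = -26 - 227471 = -227497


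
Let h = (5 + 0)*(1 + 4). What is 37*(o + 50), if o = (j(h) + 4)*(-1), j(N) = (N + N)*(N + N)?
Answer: -90798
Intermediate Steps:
h = 25 (h = 5*5 = 25)
j(N) = 4*N² (j(N) = (2*N)*(2*N) = 4*N²)
o = -2504 (o = (4*25² + 4)*(-1) = (4*625 + 4)*(-1) = (2500 + 4)*(-1) = 2504*(-1) = -2504)
37*(o + 50) = 37*(-2504 + 50) = 37*(-2454) = -90798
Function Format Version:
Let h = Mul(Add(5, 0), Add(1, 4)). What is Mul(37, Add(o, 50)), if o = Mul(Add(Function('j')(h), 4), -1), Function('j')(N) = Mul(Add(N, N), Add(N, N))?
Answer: -90798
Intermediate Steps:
h = 25 (h = Mul(5, 5) = 25)
Function('j')(N) = Mul(4, Pow(N, 2)) (Function('j')(N) = Mul(Mul(2, N), Mul(2, N)) = Mul(4, Pow(N, 2)))
o = -2504 (o = Mul(Add(Mul(4, Pow(25, 2)), 4), -1) = Mul(Add(Mul(4, 625), 4), -1) = Mul(Add(2500, 4), -1) = Mul(2504, -1) = -2504)
Mul(37, Add(o, 50)) = Mul(37, Add(-2504, 50)) = Mul(37, -2454) = -90798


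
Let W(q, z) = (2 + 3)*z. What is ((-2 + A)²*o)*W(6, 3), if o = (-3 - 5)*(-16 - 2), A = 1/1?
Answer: 2160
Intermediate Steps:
A = 1
W(q, z) = 5*z
o = 144 (o = -8*(-18) = 144)
((-2 + A)²*o)*W(6, 3) = ((-2 + 1)²*144)*(5*3) = ((-1)²*144)*15 = (1*144)*15 = 144*15 = 2160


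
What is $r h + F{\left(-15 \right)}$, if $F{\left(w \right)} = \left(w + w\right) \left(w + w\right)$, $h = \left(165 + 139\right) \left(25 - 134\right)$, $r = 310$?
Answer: $-10271260$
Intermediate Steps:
$h = -33136$ ($h = 304 \left(-109\right) = -33136$)
$F{\left(w \right)} = 4 w^{2}$ ($F{\left(w \right)} = 2 w 2 w = 4 w^{2}$)
$r h + F{\left(-15 \right)} = 310 \left(-33136\right) + 4 \left(-15\right)^{2} = -10272160 + 4 \cdot 225 = -10272160 + 900 = -10271260$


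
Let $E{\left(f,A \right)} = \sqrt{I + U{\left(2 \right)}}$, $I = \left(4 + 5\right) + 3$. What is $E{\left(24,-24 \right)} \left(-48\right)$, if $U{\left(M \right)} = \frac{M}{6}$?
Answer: $- 16 \sqrt{111} \approx -168.57$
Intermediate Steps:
$U{\left(M \right)} = \frac{M}{6}$ ($U{\left(M \right)} = M \frac{1}{6} = \frac{M}{6}$)
$I = 12$ ($I = 9 + 3 = 12$)
$E{\left(f,A \right)} = \frac{\sqrt{111}}{3}$ ($E{\left(f,A \right)} = \sqrt{12 + \frac{1}{6} \cdot 2} = \sqrt{12 + \frac{1}{3}} = \sqrt{\frac{37}{3}} = \frac{\sqrt{111}}{3}$)
$E{\left(24,-24 \right)} \left(-48\right) = \frac{\sqrt{111}}{3} \left(-48\right) = - 16 \sqrt{111}$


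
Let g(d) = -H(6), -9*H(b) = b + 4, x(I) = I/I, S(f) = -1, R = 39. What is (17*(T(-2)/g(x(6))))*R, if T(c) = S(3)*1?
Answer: -5967/10 ≈ -596.70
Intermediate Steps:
x(I) = 1
H(b) = -4/9 - b/9 (H(b) = -(b + 4)/9 = -(4 + b)/9 = -4/9 - b/9)
T(c) = -1 (T(c) = -1*1 = -1)
g(d) = 10/9 (g(d) = -(-4/9 - ⅑*6) = -(-4/9 - ⅔) = -1*(-10/9) = 10/9)
(17*(T(-2)/g(x(6))))*R = (17*(-1/10/9))*39 = (17*(-1*9/10))*39 = (17*(-9/10))*39 = -153/10*39 = -5967/10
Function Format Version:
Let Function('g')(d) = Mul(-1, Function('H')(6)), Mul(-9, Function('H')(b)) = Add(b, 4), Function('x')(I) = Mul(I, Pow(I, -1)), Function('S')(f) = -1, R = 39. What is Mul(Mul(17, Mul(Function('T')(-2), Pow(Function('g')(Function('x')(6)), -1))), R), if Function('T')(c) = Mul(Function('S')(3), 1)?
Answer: Rational(-5967, 10) ≈ -596.70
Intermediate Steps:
Function('x')(I) = 1
Function('H')(b) = Add(Rational(-4, 9), Mul(Rational(-1, 9), b)) (Function('H')(b) = Mul(Rational(-1, 9), Add(b, 4)) = Mul(Rational(-1, 9), Add(4, b)) = Add(Rational(-4, 9), Mul(Rational(-1, 9), b)))
Function('T')(c) = -1 (Function('T')(c) = Mul(-1, 1) = -1)
Function('g')(d) = Rational(10, 9) (Function('g')(d) = Mul(-1, Add(Rational(-4, 9), Mul(Rational(-1, 9), 6))) = Mul(-1, Add(Rational(-4, 9), Rational(-2, 3))) = Mul(-1, Rational(-10, 9)) = Rational(10, 9))
Mul(Mul(17, Mul(Function('T')(-2), Pow(Function('g')(Function('x')(6)), -1))), R) = Mul(Mul(17, Mul(-1, Pow(Rational(10, 9), -1))), 39) = Mul(Mul(17, Mul(-1, Rational(9, 10))), 39) = Mul(Mul(17, Rational(-9, 10)), 39) = Mul(Rational(-153, 10), 39) = Rational(-5967, 10)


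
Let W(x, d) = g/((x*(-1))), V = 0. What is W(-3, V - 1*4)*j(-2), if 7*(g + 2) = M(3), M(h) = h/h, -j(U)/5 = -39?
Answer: -845/7 ≈ -120.71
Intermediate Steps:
j(U) = 195 (j(U) = -5*(-39) = 195)
M(h) = 1
g = -13/7 (g = -2 + (⅐)*1 = -2 + ⅐ = -13/7 ≈ -1.8571)
W(x, d) = 13/(7*x) (W(x, d) = -13*(-1/x)/7 = -(-13)/(7*x) = 13/(7*x))
W(-3, V - 1*4)*j(-2) = ((13/7)/(-3))*195 = ((13/7)*(-⅓))*195 = -13/21*195 = -845/7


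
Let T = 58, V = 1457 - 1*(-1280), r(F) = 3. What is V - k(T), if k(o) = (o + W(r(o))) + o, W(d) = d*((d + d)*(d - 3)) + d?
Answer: 2618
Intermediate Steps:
V = 2737 (V = 1457 + 1280 = 2737)
W(d) = d + 2*d²*(-3 + d) (W(d) = d*((2*d)*(-3 + d)) + d = d*(2*d*(-3 + d)) + d = 2*d²*(-3 + d) + d = d + 2*d²*(-3 + d))
k(o) = 3 + 2*o (k(o) = (o + 3*(1 - 6*3 + 2*3²)) + o = (o + 3*(1 - 18 + 2*9)) + o = (o + 3*(1 - 18 + 18)) + o = (o + 3*1) + o = (o + 3) + o = (3 + o) + o = 3 + 2*o)
V - k(T) = 2737 - (3 + 2*58) = 2737 - (3 + 116) = 2737 - 1*119 = 2737 - 119 = 2618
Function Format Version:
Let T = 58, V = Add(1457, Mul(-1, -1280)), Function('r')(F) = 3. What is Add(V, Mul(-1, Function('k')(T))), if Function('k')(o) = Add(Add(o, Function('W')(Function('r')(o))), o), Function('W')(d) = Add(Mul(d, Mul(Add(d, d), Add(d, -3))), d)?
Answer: 2618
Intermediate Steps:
V = 2737 (V = Add(1457, 1280) = 2737)
Function('W')(d) = Add(d, Mul(2, Pow(d, 2), Add(-3, d))) (Function('W')(d) = Add(Mul(d, Mul(Mul(2, d), Add(-3, d))), d) = Add(Mul(d, Mul(2, d, Add(-3, d))), d) = Add(Mul(2, Pow(d, 2), Add(-3, d)), d) = Add(d, Mul(2, Pow(d, 2), Add(-3, d))))
Function('k')(o) = Add(3, Mul(2, o)) (Function('k')(o) = Add(Add(o, Mul(3, Add(1, Mul(-6, 3), Mul(2, Pow(3, 2))))), o) = Add(Add(o, Mul(3, Add(1, -18, Mul(2, 9)))), o) = Add(Add(o, Mul(3, Add(1, -18, 18))), o) = Add(Add(o, Mul(3, 1)), o) = Add(Add(o, 3), o) = Add(Add(3, o), o) = Add(3, Mul(2, o)))
Add(V, Mul(-1, Function('k')(T))) = Add(2737, Mul(-1, Add(3, Mul(2, 58)))) = Add(2737, Mul(-1, Add(3, 116))) = Add(2737, Mul(-1, 119)) = Add(2737, -119) = 2618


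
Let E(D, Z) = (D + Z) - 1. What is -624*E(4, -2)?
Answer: -624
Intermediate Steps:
E(D, Z) = -1 + D + Z
-624*E(4, -2) = -624*(-1 + 4 - 2) = -624*1 = -624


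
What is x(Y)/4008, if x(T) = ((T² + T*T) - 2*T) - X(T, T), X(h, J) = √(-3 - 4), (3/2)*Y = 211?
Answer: 88409/9018 - I*√7/4008 ≈ 9.8036 - 0.00066012*I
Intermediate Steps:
Y = 422/3 (Y = (⅔)*211 = 422/3 ≈ 140.67)
X(h, J) = I*√7 (X(h, J) = √(-7) = I*√7)
x(T) = -2*T + 2*T² - I*√7 (x(T) = ((T² + T*T) - 2*T) - I*√7 = ((T² + T²) - 2*T) - I*√7 = (2*T² - 2*T) - I*√7 = (-2*T + 2*T²) - I*√7 = -2*T + 2*T² - I*√7)
x(Y)/4008 = (-2*422/3 + 2*(422/3)² - I*√7)/4008 = (-844/3 + 2*(178084/9) - I*√7)*(1/4008) = (-844/3 + 356168/9 - I*√7)*(1/4008) = (353636/9 - I*√7)*(1/4008) = 88409/9018 - I*√7/4008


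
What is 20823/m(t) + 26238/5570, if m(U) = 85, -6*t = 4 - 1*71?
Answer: 11821434/47345 ≈ 249.69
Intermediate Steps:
t = 67/6 (t = -(4 - 1*71)/6 = -(4 - 71)/6 = -⅙*(-67) = 67/6 ≈ 11.167)
20823/m(t) + 26238/5570 = 20823/85 + 26238/5570 = 20823*(1/85) + 26238*(1/5570) = 20823/85 + 13119/2785 = 11821434/47345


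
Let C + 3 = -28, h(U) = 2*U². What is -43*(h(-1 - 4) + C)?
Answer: -817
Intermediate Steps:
C = -31 (C = -3 - 28 = -31)
-43*(h(-1 - 4) + C) = -43*(2*(-1 - 4)² - 31) = -43*(2*(-5)² - 31) = -43*(2*25 - 31) = -43*(50 - 31) = -43*19 = -817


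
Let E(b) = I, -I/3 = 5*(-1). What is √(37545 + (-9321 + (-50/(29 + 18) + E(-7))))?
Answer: √62377601/47 ≈ 168.04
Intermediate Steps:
I = 15 (I = -15*(-1) = -3*(-5) = 15)
E(b) = 15
√(37545 + (-9321 + (-50/(29 + 18) + E(-7)))) = √(37545 + (-9321 + (-50/(29 + 18) + 15))) = √(37545 + (-9321 + (-50/47 + 15))) = √(37545 + (-9321 + 655/47)) = √(37545 - 437432/47) = √(1327183/47) = √62377601/47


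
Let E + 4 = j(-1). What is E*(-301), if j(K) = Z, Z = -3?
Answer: 2107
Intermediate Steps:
j(K) = -3
E = -7 (E = -4 - 3 = -7)
E*(-301) = -7*(-301) = 2107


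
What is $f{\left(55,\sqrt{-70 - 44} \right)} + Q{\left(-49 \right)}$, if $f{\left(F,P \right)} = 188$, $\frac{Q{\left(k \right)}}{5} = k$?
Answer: $-57$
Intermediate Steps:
$Q{\left(k \right)} = 5 k$
$f{\left(55,\sqrt{-70 - 44} \right)} + Q{\left(-49 \right)} = 188 + 5 \left(-49\right) = 188 - 245 = -57$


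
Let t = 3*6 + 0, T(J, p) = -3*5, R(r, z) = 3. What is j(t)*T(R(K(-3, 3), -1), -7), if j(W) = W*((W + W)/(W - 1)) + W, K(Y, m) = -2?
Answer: -14310/17 ≈ -841.76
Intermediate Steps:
T(J, p) = -15
t = 18 (t = 18 + 0 = 18)
j(W) = W + 2*W²/(-1 + W) (j(W) = W*((2*W)/(-1 + W)) + W = W*(2*W/(-1 + W)) + W = 2*W²/(-1 + W) + W = W + 2*W²/(-1 + W))
j(t)*T(R(K(-3, 3), -1), -7) = (18*(-1 + 3*18)/(-1 + 18))*(-15) = (18*(-1 + 54)/17)*(-15) = (18*(1/17)*53)*(-15) = (954/17)*(-15) = -14310/17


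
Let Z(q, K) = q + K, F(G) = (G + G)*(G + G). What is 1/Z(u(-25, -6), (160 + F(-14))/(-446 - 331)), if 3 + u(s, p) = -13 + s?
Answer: -777/32801 ≈ -0.023688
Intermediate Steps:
u(s, p) = -16 + s (u(s, p) = -3 + (-13 + s) = -16 + s)
F(G) = 4*G**2 (F(G) = (2*G)*(2*G) = 4*G**2)
Z(q, K) = K + q
1/Z(u(-25, -6), (160 + F(-14))/(-446 - 331)) = 1/((160 + 4*(-14)**2)/(-446 - 331) + (-16 - 25)) = 1/((160 + 4*196)/(-777) - 41) = 1/((160 + 784)*(-1/777) - 41) = 1/(944*(-1/777) - 41) = 1/(-944/777 - 41) = 1/(-32801/777) = -777/32801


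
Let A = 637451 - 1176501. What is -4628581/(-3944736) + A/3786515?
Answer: 3079956288883/2987360407008 ≈ 1.0310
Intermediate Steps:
A = -539050
-4628581/(-3944736) + A/3786515 = -4628581/(-3944736) - 539050/3786515 = -4628581*(-1/3944736) - 539050*1/3786515 = 4628581/3944736 - 107810/757303 = 3079956288883/2987360407008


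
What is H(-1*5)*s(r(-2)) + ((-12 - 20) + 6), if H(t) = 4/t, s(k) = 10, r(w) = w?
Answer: -34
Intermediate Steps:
H(-1*5)*s(r(-2)) + ((-12 - 20) + 6) = (4/((-1*5)))*10 + ((-12 - 20) + 6) = (4/(-5))*10 + (-32 + 6) = (4*(-⅕))*10 - 26 = -⅘*10 - 26 = -8 - 26 = -34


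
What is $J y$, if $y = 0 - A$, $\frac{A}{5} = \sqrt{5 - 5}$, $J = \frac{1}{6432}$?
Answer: $0$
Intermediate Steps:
$J = \frac{1}{6432} \approx 0.00015547$
$A = 0$ ($A = 5 \sqrt{5 - 5} = 5 \sqrt{0} = 5 \cdot 0 = 0$)
$y = 0$ ($y = 0 - 0 = 0 + 0 = 0$)
$J y = \frac{1}{6432} \cdot 0 = 0$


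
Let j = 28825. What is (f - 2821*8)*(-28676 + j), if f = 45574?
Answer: 3427894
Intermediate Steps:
(f - 2821*8)*(-28676 + j) = (45574 - 2821*8)*(-28676 + 28825) = (45574 - 22568)*149 = 23006*149 = 3427894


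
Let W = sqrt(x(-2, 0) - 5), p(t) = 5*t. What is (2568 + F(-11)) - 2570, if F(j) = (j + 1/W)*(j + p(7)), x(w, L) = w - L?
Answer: -266 - 24*I*sqrt(7)/7 ≈ -266.0 - 9.0712*I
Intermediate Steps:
W = I*sqrt(7) (W = sqrt((-2 - 1*0) - 5) = sqrt((-2 + 0) - 5) = sqrt(-2 - 5) = sqrt(-7) = I*sqrt(7) ≈ 2.6458*I)
F(j) = (35 + j)*(j - I*sqrt(7)/7) (F(j) = (j + 1/(I*sqrt(7)))*(j + 5*7) = (j - I*sqrt(7)/7)*(j + 35) = (j - I*sqrt(7)/7)*(35 + j) = (35 + j)*(j - I*sqrt(7)/7))
(2568 + F(-11)) - 2570 = (2568 + I*sqrt(7)*(-35 - 1*(-11) - 1*I*(-11)*sqrt(7)*(35 - 11))/7) - 2570 = (2568 + I*sqrt(7)*(-35 + 11 - 1*I*(-11)*sqrt(7)*24)/7) - 2570 = (2568 + I*sqrt(7)*(-35 + 11 + 264*I*sqrt(7))/7) - 2570 = (2568 + I*sqrt(7)*(-24 + 264*I*sqrt(7))/7) - 2570 = -2 + I*sqrt(7)*(-24 + 264*I*sqrt(7))/7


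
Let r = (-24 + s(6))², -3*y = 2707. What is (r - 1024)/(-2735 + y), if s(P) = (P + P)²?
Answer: -114/31 ≈ -3.6774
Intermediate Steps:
y = -2707/3 (y = -⅓*2707 = -2707/3 ≈ -902.33)
s(P) = 4*P² (s(P) = (2*P)² = 4*P²)
r = 14400 (r = (-24 + 4*6²)² = (-24 + 4*36)² = (-24 + 144)² = 120² = 14400)
(r - 1024)/(-2735 + y) = (14400 - 1024)/(-2735 - 2707/3) = 13376/(-10912/3) = 13376*(-3/10912) = -114/31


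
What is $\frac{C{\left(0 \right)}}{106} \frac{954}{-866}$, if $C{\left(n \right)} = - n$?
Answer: $0$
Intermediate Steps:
$\frac{C{\left(0 \right)}}{106} \frac{954}{-866} = \frac{\left(-1\right) 0}{106} \frac{954}{-866} = 0 \cdot \frac{1}{106} \cdot 954 \left(- \frac{1}{866}\right) = 0 \left(- \frac{477}{433}\right) = 0$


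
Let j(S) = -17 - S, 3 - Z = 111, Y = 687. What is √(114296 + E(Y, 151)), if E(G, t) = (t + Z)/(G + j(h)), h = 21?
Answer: √48141617403/649 ≈ 338.08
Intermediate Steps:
Z = -108 (Z = 3 - 1*111 = 3 - 111 = -108)
E(G, t) = (-108 + t)/(-38 + G) (E(G, t) = (t - 108)/(G + (-17 - 1*21)) = (-108 + t)/(G + (-17 - 21)) = (-108 + t)/(G - 38) = (-108 + t)/(-38 + G))
√(114296 + E(Y, 151)) = √(114296 + (-108 + 151)/(-38 + 687)) = √(114296 + 43/649) = √(74178147/649) = √48141617403/649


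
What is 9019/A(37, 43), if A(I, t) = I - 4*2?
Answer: 311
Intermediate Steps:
A(I, t) = -8 + I (A(I, t) = I - 8 = -8 + I)
9019/A(37, 43) = 9019/(-8 + 37) = 9019/29 = 9019*(1/29) = 311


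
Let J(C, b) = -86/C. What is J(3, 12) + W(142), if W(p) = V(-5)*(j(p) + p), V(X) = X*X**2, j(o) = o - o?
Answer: -53336/3 ≈ -17779.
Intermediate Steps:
j(o) = 0
V(X) = X**3
W(p) = -125*p (W(p) = (-5)**3*(0 + p) = -125*p)
J(3, 12) + W(142) = -86/3 - 125*142 = -86*1/3 - 17750 = -86/3 - 17750 = -53336/3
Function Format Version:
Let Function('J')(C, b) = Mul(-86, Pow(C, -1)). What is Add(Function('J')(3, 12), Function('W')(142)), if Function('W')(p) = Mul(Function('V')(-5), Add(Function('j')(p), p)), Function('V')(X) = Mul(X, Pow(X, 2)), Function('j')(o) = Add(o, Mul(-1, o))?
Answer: Rational(-53336, 3) ≈ -17779.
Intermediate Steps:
Function('j')(o) = 0
Function('V')(X) = Pow(X, 3)
Function('W')(p) = Mul(-125, p) (Function('W')(p) = Mul(Pow(-5, 3), Add(0, p)) = Mul(-125, p))
Add(Function('J')(3, 12), Function('W')(142)) = Add(Mul(-86, Pow(3, -1)), Mul(-125, 142)) = Add(Mul(-86, Rational(1, 3)), -17750) = Add(Rational(-86, 3), -17750) = Rational(-53336, 3)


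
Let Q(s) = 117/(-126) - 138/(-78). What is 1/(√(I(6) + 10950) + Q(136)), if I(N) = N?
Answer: -9282/120961045 + 66248*√2739/362883135 ≈ 0.0094776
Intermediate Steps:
Q(s) = 153/182 (Q(s) = 117*(-1/126) - 138*(-1/78) = -13/14 + 23/13 = 153/182)
1/(√(I(6) + 10950) + Q(136)) = 1/(√(6 + 10950) + 153/182) = 1/(√10956 + 153/182) = 1/(2*√2739 + 153/182) = 1/(153/182 + 2*√2739)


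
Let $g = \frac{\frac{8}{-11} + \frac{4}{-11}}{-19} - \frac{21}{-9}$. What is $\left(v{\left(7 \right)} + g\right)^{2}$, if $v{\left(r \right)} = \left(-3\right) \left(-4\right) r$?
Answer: $\frac{2934063889}{393129} \approx 7463.4$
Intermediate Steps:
$g = \frac{1499}{627}$ ($g = \left(8 \left(- \frac{1}{11}\right) + 4 \left(- \frac{1}{11}\right)\right) \left(- \frac{1}{19}\right) - - \frac{7}{3} = \left(- \frac{8}{11} - \frac{4}{11}\right) \left(- \frac{1}{19}\right) + \frac{7}{3} = \left(- \frac{12}{11}\right) \left(- \frac{1}{19}\right) + \frac{7}{3} = \frac{12}{209} + \frac{7}{3} = \frac{1499}{627} \approx 2.3908$)
$v{\left(r \right)} = 12 r$
$\left(v{\left(7 \right)} + g\right)^{2} = \left(12 \cdot 7 + \frac{1499}{627}\right)^{2} = \left(84 + \frac{1499}{627}\right)^{2} = \left(\frac{54167}{627}\right)^{2} = \frac{2934063889}{393129}$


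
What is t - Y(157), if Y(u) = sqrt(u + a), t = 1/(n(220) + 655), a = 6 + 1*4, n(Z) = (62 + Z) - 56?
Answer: 1/881 - sqrt(167) ≈ -12.922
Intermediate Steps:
n(Z) = 6 + Z
a = 10 (a = 6 + 4 = 10)
t = 1/881 (t = 1/((6 + 220) + 655) = 1/(226 + 655) = 1/881 ≈ 0.0011351)
Y(u) = sqrt(10 + u) (Y(u) = sqrt(u + 10) = sqrt(10 + u))
t - Y(157) = 1/881 - sqrt(10 + 157) = 1/881 - sqrt(167)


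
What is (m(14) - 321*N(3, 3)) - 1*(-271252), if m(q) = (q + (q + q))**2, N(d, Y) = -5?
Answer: 274621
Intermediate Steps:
m(q) = 9*q**2 (m(q) = (q + 2*q)**2 = (3*q)**2 = 9*q**2)
(m(14) - 321*N(3, 3)) - 1*(-271252) = (9*14**2 - 321*(-5)) - 1*(-271252) = (9*196 + 1605) + 271252 = (1764 + 1605) + 271252 = 3369 + 271252 = 274621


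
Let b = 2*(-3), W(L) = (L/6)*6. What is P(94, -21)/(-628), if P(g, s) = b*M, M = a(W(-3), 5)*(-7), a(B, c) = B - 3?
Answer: 63/157 ≈ 0.40127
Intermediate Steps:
W(L) = L (W(L) = (L*(1/6))*6 = (L/6)*6 = L)
a(B, c) = -3 + B
b = -6
M = 42 (M = (-3 - 3)*(-7) = -6*(-7) = 42)
P(g, s) = -252 (P(g, s) = -6*42 = -252)
P(94, -21)/(-628) = -252/(-628) = -252*(-1/628) = 63/157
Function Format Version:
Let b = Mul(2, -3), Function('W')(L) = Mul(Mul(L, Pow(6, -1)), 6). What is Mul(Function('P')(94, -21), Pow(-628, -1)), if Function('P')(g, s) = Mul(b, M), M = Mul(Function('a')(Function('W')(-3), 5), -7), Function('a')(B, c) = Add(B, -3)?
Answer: Rational(63, 157) ≈ 0.40127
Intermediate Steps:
Function('W')(L) = L (Function('W')(L) = Mul(Mul(L, Rational(1, 6)), 6) = Mul(Mul(Rational(1, 6), L), 6) = L)
Function('a')(B, c) = Add(-3, B)
b = -6
M = 42 (M = Mul(Add(-3, -3), -7) = Mul(-6, -7) = 42)
Function('P')(g, s) = -252 (Function('P')(g, s) = Mul(-6, 42) = -252)
Mul(Function('P')(94, -21), Pow(-628, -1)) = Mul(-252, Pow(-628, -1)) = Mul(-252, Rational(-1, 628)) = Rational(63, 157)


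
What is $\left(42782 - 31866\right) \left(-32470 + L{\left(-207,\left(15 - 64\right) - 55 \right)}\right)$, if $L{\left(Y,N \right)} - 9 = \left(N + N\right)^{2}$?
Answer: $117925548$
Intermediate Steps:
$L{\left(Y,N \right)} = 9 + 4 N^{2}$ ($L{\left(Y,N \right)} = 9 + \left(N + N\right)^{2} = 9 + \left(2 N\right)^{2} = 9 + 4 N^{2}$)
$\left(42782 - 31866\right) \left(-32470 + L{\left(-207,\left(15 - 64\right) - 55 \right)}\right) = \left(42782 - 31866\right) \left(-32470 + \left(9 + 4 \left(\left(15 - 64\right) - 55\right)^{2}\right)\right) = 10916 \left(-32470 + \left(9 + 4 \left(-49 - 55\right)^{2}\right)\right) = 10916 \left(-32470 + \left(9 + 4 \left(-104\right)^{2}\right)\right) = 10916 \left(-32470 + \left(9 + 4 \cdot 10816\right)\right) = 10916 \left(-32470 + \left(9 + 43264\right)\right) = 10916 \left(-32470 + 43273\right) = 10916 \cdot 10803 = 117925548$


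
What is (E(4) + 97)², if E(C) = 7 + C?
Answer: 11664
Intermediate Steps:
(E(4) + 97)² = ((7 + 4) + 97)² = (11 + 97)² = 108² = 11664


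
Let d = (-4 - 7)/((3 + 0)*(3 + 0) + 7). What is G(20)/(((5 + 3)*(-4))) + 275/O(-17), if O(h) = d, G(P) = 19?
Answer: -12819/32 ≈ -400.59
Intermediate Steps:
d = -11/16 (d = -11/(3*3 + 7) = -11/(9 + 7) = -11/16 ≈ -0.68750)
O(h) = -11/16
G(20)/(((5 + 3)*(-4))) + 275/O(-17) = 19/(((5 + 3)*(-4))) + 275/(-11/16) = 19/((8*(-4))) + 275*(-16/11) = 19/(-32) - 400 = 19*(-1/32) - 400 = -19/32 - 400 = -12819/32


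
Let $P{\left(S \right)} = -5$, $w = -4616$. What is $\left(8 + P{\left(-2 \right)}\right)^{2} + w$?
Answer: $-4607$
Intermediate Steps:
$\left(8 + P{\left(-2 \right)}\right)^{2} + w = \left(8 - 5\right)^{2} - 4616 = 3^{2} - 4616 = 9 - 4616 = -4607$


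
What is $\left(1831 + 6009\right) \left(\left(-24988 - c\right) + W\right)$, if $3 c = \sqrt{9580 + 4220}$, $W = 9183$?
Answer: $-123911200 - \frac{78400 \sqrt{138}}{3} \approx -1.2422 \cdot 10^{8}$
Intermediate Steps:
$c = \frac{10 \sqrt{138}}{3}$ ($c = \frac{\sqrt{9580 + 4220}}{3} = \frac{\sqrt{13800}}{3} = \frac{10 \sqrt{138}}{3} \approx 39.158$)
$\left(1831 + 6009\right) \left(\left(-24988 - c\right) + W\right) = \left(1831 + 6009\right) \left(\left(-24988 - \frac{10 \sqrt{138}}{3}\right) + 9183\right) = 7840 \left(\left(-24988 - \frac{10 \sqrt{138}}{3}\right) + 9183\right) = 7840 \left(-15805 - \frac{10 \sqrt{138}}{3}\right) = -123911200 - \frac{78400 \sqrt{138}}{3}$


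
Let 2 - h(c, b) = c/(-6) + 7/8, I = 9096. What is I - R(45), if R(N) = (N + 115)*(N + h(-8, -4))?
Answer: 5788/3 ≈ 1929.3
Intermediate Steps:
h(c, b) = 9/8 + c/6 (h(c, b) = 2 - (c/(-6) + 7/8) = 2 - (c*(-⅙) + 7*(⅛)) = 2 - (-c/6 + 7/8) = 2 - (7/8 - c/6) = 2 + (-7/8 + c/6) = 9/8 + c/6)
R(N) = (115 + N)*(-5/24 + N) (R(N) = (N + 115)*(N + (9/8 + (⅙)*(-8))) = (115 + N)*(N + (9/8 - 4/3)) = (115 + N)*(N - 5/24) = (115 + N)*(-5/24 + N))
I - R(45) = 9096 - (-575/24 + 45² + (2755/24)*45) = 9096 - (-575/24 + 2025 + 41325/8) = 9096 - 1*21500/3 = 9096 - 21500/3 = 5788/3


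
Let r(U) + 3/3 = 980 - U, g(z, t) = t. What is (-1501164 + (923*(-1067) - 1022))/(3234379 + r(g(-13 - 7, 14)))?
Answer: -829009/1078448 ≈ -0.76871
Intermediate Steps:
r(U) = 979 - U (r(U) = -1 + (980 - U) = 979 - U)
(-1501164 + (923*(-1067) - 1022))/(3234379 + r(g(-13 - 7, 14))) = (-1501164 + (923*(-1067) - 1022))/(3234379 + (979 - 1*14)) = (-1501164 + (-984841 - 1022))/(3234379 + (979 - 14)) = (-1501164 - 985863)/(3234379 + 965) = -2487027/3235344 = -2487027*1/3235344 = -829009/1078448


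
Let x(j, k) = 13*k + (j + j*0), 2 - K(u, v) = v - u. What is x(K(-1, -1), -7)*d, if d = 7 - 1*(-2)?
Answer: -801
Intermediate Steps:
K(u, v) = 2 + u - v (K(u, v) = 2 - (v - u) = 2 + (u - v) = 2 + u - v)
x(j, k) = j + 13*k (x(j, k) = 13*k + (j + 0) = 13*k + j = j + 13*k)
d = 9 (d = 7 + 2 = 9)
x(K(-1, -1), -7)*d = ((2 - 1 - 1*(-1)) + 13*(-7))*9 = ((2 - 1 + 1) - 91)*9 = (2 - 91)*9 = -89*9 = -801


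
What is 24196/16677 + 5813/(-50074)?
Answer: 1114647103/835084098 ≈ 1.3348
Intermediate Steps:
24196/16677 + 5813/(-50074) = 24196*(1/16677) + 5813*(-1/50074) = 24196/16677 - 5813/50074 = 1114647103/835084098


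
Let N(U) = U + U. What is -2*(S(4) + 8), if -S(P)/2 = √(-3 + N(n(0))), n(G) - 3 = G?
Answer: -16 + 4*√3 ≈ -9.0718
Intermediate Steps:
n(G) = 3 + G
N(U) = 2*U
S(P) = -2*√3 (S(P) = -2*√(-3 + 2*(3 + 0)) = -2*√(-3 + 2*3) = -2*√(-3 + 6) = -2*√3)
-2*(S(4) + 8) = -2*(-2*√3 + 8) = -2*(8 - 2*√3) = -16 + 4*√3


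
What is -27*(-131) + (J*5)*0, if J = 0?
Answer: 3537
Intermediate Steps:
-27*(-131) + (J*5)*0 = -27*(-131) + (0*5)*0 = 3537 + 0*0 = 3537 + 0 = 3537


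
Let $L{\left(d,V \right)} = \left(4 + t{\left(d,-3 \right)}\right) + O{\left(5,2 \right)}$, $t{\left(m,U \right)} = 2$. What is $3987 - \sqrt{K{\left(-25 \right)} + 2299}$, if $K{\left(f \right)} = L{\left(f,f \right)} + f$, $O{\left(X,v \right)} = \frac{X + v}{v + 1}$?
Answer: $3987 - \frac{\sqrt{20541}}{3} \approx 3939.2$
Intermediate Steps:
$O{\left(X,v \right)} = \frac{X + v}{1 + v}$
$L{\left(d,V \right)} = \frac{25}{3}$ ($L{\left(d,V \right)} = \left(4 + 2\right) + \frac{5 + 2}{1 + 2} = 6 + \frac{1}{3} \cdot 7 = 6 + \frac{7}{3} = \frac{25}{3}$)
$K{\left(f \right)} = \frac{25}{3} + f$
$3987 - \sqrt{K{\left(-25 \right)} + 2299} = 3987 - \sqrt{\left(\frac{25}{3} - 25\right) + 2299} = 3987 - \sqrt{- \frac{50}{3} + 2299} = 3987 - \sqrt{\frac{6847}{3}} = 3987 - \frac{\sqrt{20541}}{3}$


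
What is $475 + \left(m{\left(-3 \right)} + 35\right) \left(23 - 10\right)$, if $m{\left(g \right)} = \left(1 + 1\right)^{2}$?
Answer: $982$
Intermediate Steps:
$m{\left(g \right)} = 4$ ($m{\left(g \right)} = 2^{2} = 4$)
$475 + \left(m{\left(-3 \right)} + 35\right) \left(23 - 10\right) = 475 + \left(4 + 35\right) \left(23 - 10\right) = 475 + 39 \cdot 13 = 475 + 507 = 982$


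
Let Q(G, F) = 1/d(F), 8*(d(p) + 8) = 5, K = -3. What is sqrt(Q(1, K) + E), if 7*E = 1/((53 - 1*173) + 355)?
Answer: I*sqrt(1271517555)/97055 ≈ 0.3674*I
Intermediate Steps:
d(p) = -59/8 (d(p) = -8 + (1/8)*5 = -8 + 5/8 = -59/8)
E = 1/1645 (E = 1/(7*((53 - 1*173) + 355)) = 1/(7*((53 - 173) + 355)) = 1/(7*(-120 + 355)) = (1/7)/235 = (1/7)*(1/235) = 1/1645 ≈ 0.00060790)
Q(G, F) = -8/59 (Q(G, F) = 1/(-59/8) = -8/59)
sqrt(Q(1, K) + E) = sqrt(-8/59 + 1/1645) = sqrt(-13101/97055) = I*sqrt(1271517555)/97055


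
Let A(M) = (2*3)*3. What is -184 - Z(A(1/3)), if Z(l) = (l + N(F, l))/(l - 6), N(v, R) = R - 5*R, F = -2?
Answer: -359/2 ≈ -179.50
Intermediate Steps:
N(v, R) = -4*R
A(M) = 18 (A(M) = 6*3 = 18)
Z(l) = -3*l/(-6 + l) (Z(l) = (l - 4*l)/(l - 6) = (-3*l)/(-6 + l) = -3*l/(-6 + l))
-184 - Z(A(1/3)) = -184 - (-3)*18/(-6 + 18) = -184 - (-3)*18/12 = -184 - 1*(-9/2) = -184 + 9/2 = -359/2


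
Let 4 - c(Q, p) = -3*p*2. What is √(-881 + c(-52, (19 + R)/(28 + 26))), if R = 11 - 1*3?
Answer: I*√874 ≈ 29.563*I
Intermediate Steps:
R = 8 (R = 11 - 3 = 8)
c(Q, p) = 4 + 6*p (c(Q, p) = 4 - (-3*p)*2 = 4 - (-6)*p = 4 + 6*p)
√(-881 + c(-52, (19 + R)/(28 + 26))) = √(-881 + (4 + 6*((19 + 8)/(28 + 26)))) = √(-881 + (4 + 6*(27/54))) = √(-881 + (4 + 6*(27*(1/54)))) = √(-881 + (4 + 6*(½))) = √(-881 + (4 + 3)) = √(-881 + 7) = √(-874) = I*√874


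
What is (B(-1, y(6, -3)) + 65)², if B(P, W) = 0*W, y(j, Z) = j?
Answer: 4225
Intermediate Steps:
B(P, W) = 0
(B(-1, y(6, -3)) + 65)² = (0 + 65)² = 65² = 4225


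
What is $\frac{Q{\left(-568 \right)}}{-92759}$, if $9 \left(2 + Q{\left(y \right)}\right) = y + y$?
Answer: $\frac{1154}{834831} \approx 0.0013823$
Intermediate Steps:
$Q{\left(y \right)} = -2 + \frac{2 y}{9}$ ($Q{\left(y \right)} = -2 + \frac{y + y}{9} = -2 + \frac{2 y}{9}$)
$\frac{Q{\left(-568 \right)}}{-92759} = \frac{-2 + \frac{2}{9} \left(-568\right)}{-92759} = \left(-2 - \frac{1136}{9}\right) \left(- \frac{1}{92759}\right) = \left(- \frac{1154}{9}\right) \left(- \frac{1}{92759}\right) = \frac{1154}{834831}$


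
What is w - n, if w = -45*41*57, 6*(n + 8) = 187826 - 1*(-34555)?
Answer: -284441/2 ≈ -1.4222e+5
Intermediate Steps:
n = 74111/2 (n = -8 + (187826 - 1*(-34555))/6 = -8 + (187826 + 34555)/6 = -8 + (⅙)*222381 = -8 + 74127/2 = 74111/2 ≈ 37056.)
w = -105165 (w = -1845*57 = -105165)
w - n = -105165 - 1*74111/2 = -105165 - 74111/2 = -284441/2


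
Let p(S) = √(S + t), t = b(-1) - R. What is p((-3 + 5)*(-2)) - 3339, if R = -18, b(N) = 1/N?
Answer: -3339 + √13 ≈ -3335.4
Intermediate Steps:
t = 17 (t = 1/(-1) - 1*(-18) = -1 + 18 = 17)
p(S) = √(17 + S) (p(S) = √(S + 17) = √(17 + S))
p((-3 + 5)*(-2)) - 3339 = √(17 + (-3 + 5)*(-2)) - 3339 = √(17 + 2*(-2)) - 3339 = √(17 - 4) - 3339 = √13 - 3339 = -3339 + √13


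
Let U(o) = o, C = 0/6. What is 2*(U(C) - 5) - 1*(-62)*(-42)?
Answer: -2614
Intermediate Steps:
C = 0 (C = 0*(⅙) = 0)
2*(U(C) - 5) - 1*(-62)*(-42) = 2*(0 - 5) - 1*(-62)*(-42) = 2*(-5) + 62*(-42) = -10 - 2604 = -2614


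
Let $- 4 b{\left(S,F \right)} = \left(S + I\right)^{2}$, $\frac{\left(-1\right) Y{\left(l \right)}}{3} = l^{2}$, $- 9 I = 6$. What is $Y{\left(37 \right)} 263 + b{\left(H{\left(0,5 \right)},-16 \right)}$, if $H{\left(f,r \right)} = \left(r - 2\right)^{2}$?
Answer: $- \frac{38885701}{36} \approx -1.0802 \cdot 10^{6}$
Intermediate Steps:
$I = - \frac{2}{3}$ ($I = \left(- \frac{1}{9}\right) 6 = - \frac{2}{3} \approx -0.66667$)
$Y{\left(l \right)} = - 3 l^{2}$
$H{\left(f,r \right)} = \left(-2 + r\right)^{2}$
$b{\left(S,F \right)} = - \frac{\left(- \frac{2}{3} + S\right)^{2}}{4}$ ($b{\left(S,F \right)} = - \frac{\left(S - \frac{2}{3}\right)^{2}}{4} = - \frac{\left(- \frac{2}{3} + S\right)^{2}}{4}$)
$Y{\left(37 \right)} 263 + b{\left(H{\left(0,5 \right)},-16 \right)} = - 3 \cdot 37^{2} \cdot 263 - \frac{\left(-2 + 3 \left(-2 + 5\right)^{2}\right)^{2}}{36} = \left(-3\right) 1369 \cdot 263 - \frac{\left(-2 + 3 \cdot 3^{2}\right)^{2}}{36} = \left(-4107\right) 263 - \frac{\left(-2 + 3 \cdot 9\right)^{2}}{36} = -1080141 - \frac{\left(-2 + 27\right)^{2}}{36} = -1080141 - \frac{25^{2}}{36} = -1080141 - \frac{625}{36} = - \frac{38885701}{36}$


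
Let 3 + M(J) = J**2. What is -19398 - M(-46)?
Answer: -21511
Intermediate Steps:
M(J) = -3 + J**2
-19398 - M(-46) = -19398 - (-3 + (-46)**2) = -19398 - (-3 + 2116) = -19398 - 1*2113 = -19398 - 2113 = -21511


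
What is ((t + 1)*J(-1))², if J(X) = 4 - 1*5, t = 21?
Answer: 484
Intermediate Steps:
J(X) = -1 (J(X) = 4 - 5 = -1)
((t + 1)*J(-1))² = ((21 + 1)*(-1))² = (22*(-1))² = (-22)² = 484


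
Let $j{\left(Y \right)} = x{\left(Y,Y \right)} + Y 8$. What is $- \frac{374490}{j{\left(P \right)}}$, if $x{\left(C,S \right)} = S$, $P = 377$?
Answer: $- \frac{41610}{377} \approx -110.37$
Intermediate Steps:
$j{\left(Y \right)} = 9 Y$ ($j{\left(Y \right)} = Y + Y 8 = Y + 8 Y = 9 Y$)
$- \frac{374490}{j{\left(P \right)}} = - \frac{374490}{9 \cdot 377} = - \frac{374490}{3393} = \left(-374490\right) \frac{1}{3393} = - \frac{41610}{377}$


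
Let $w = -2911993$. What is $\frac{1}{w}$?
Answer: $- \frac{1}{2911993} \approx -3.4341 \cdot 10^{-7}$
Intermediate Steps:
$\frac{1}{w} = \frac{1}{-2911993} = - \frac{1}{2911993}$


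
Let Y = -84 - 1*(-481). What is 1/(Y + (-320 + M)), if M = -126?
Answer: -1/49 ≈ -0.020408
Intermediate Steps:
Y = 397 (Y = -84 + 481 = 397)
1/(Y + (-320 + M)) = 1/(397 + (-320 - 126)) = 1/(397 - 446) = 1/(-49) = -1/49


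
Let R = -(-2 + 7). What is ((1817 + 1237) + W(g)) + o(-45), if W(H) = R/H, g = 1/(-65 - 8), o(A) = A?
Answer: 3374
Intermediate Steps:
R = -5 (R = -1*5 = -5)
g = -1/73 (g = 1/(-73) = -1/73 ≈ -0.013699)
W(H) = -5/H
((1817 + 1237) + W(g)) + o(-45) = ((1817 + 1237) - 5/(-1/73)) - 45 = (3054 - 5*(-73)) - 45 = (3054 + 365) - 45 = 3419 - 45 = 3374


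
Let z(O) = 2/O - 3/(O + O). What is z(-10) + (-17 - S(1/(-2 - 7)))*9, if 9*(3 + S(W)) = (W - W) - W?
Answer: -22709/180 ≈ -126.16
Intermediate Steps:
z(O) = 1/(2*O) (z(O) = 2/O - 3*1/(2*O) = 2/O - 3/(2*O) = 1/(2*O))
S(W) = -3 - W/9 (S(W) = -3 + ((W - W) - W)/9 = -3 + (0 - W)/9 = -3 + (-W)/9 = -3 - W/9)
z(-10) + (-17 - S(1/(-2 - 7)))*9 = (½)/(-10) + (-17 - (-3 - 1/(9*(-2 - 7))))*9 = (½)*(-⅒) + (-17 - (-3 - ⅑/(-9)))*9 = -1/20 + (-17 - (-3 - ⅑*(-⅑)))*9 = -1/20 + (-17 - (-3 + 1/81))*9 = -1/20 + (-17 - 1*(-242/81))*9 = -1/20 + (-17 + 242/81)*9 = -1/20 - 1135/81*9 = -1/20 - 1135/9 = -22709/180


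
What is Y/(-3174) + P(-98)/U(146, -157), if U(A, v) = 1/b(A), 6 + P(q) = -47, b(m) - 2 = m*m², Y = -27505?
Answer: -523530051131/3174 ≈ -1.6494e+8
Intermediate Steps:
b(m) = 2 + m³ (b(m) = 2 + m*m² = 2 + m³)
P(q) = -53 (P(q) = -6 - 47 = -53)
U(A, v) = 1/(2 + A³)
Y/(-3174) + P(-98)/U(146, -157) = -27505/(-3174) - 53/(1/(2 + 146³)) = -27505*(-1/3174) - 53/(1/(2 + 3112136)) = 27505/3174 - 53/(1/3112138) = 27505/3174 - 53/1/3112138 = 27505/3174 - 53*3112138 = 27505/3174 - 164943314 = -523530051131/3174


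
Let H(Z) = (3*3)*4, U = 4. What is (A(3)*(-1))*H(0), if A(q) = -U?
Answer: 144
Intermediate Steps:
A(q) = -4 (A(q) = -1*4 = -4)
H(Z) = 36 (H(Z) = 9*4 = 36)
(A(3)*(-1))*H(0) = -4*(-1)*36 = 4*36 = 144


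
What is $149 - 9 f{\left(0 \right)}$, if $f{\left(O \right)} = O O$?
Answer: $149$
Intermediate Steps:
$f{\left(O \right)} = O^{2}$
$149 - 9 f{\left(0 \right)} = 149 - 9 \cdot 0^{2} = 149 - 0 = 149 + 0 = 149$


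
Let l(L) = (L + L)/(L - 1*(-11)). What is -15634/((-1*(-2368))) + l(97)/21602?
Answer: -2279619547/345286368 ≈ -6.6021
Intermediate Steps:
l(L) = 2*L/(11 + L) (l(L) = (2*L)/(L + 11) = (2*L)/(11 + L) = 2*L/(11 + L))
-15634/((-1*(-2368))) + l(97)/21602 = -15634/((-1*(-2368))) + (2*97/(11 + 97))/21602 = -15634/2368 + (2*97/108)*(1/21602) = -15634*1/2368 + (2*97*(1/108))*(1/21602) = -7817/1184 + (97/54)*(1/21602) = -7817/1184 + 97/1166508 = -2279619547/345286368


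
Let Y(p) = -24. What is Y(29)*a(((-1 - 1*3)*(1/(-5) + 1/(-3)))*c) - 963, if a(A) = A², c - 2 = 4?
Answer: -122379/25 ≈ -4895.2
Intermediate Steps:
c = 6 (c = 2 + 4 = 6)
Y(29)*a(((-1 - 1*3)*(1/(-5) + 1/(-3)))*c) - 963 = -24*36*(-1 - 1*3)²*(1/(-5) + 1/(-3))² - 963 = -24*36*(-1 - 3)²*(1*(-⅕) + 1*(-⅓))² - 963 = -24*576*(-⅕ - ⅓)² - 963 = -24*(-4*(-8/15)*6)² - 963 = -24*((32/15)*6)² - 963 = -24*(64/5)² - 963 = -24*4096/25 - 963 = -98304/25 - 963 = -122379/25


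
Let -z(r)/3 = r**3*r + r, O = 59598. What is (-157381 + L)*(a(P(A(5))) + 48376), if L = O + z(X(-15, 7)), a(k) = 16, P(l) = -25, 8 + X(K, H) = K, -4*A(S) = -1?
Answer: -45354772904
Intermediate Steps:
A(S) = 1/4 (A(S) = -1/4*(-1) = 1/4)
X(K, H) = -8 + K
z(r) = -3*r - 3*r**4 (z(r) = -3*(r**3*r + r) = -3*(r**4 + r) = -3*(r + r**4) = -3*r - 3*r**4)
L = -779856 (L = 59598 - 3*(-8 - 15)*(1 + (-8 - 15)**3) = 59598 - 3*(-23)*(1 + (-23)**3) = 59598 - 3*(-23)*(1 - 12167) = 59598 - 3*(-23)*(-12166) = 59598 - 839454 = -779856)
(-157381 + L)*(a(P(A(5))) + 48376) = (-157381 - 779856)*(16 + 48376) = -937237*48392 = -45354772904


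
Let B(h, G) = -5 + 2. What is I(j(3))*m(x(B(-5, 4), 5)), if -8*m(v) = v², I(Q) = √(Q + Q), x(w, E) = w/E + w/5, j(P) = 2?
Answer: -9/25 ≈ -0.36000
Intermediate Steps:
B(h, G) = -3
x(w, E) = w/5 + w/E (x(w, E) = w/E + w*(⅕) = w/E + w/5 = w/5 + w/E)
I(Q) = √2*√Q (I(Q) = √(2*Q) = √2*√Q)
m(v) = -v²/8
I(j(3))*m(x(B(-5, 4), 5)) = (√2*√2)*(-((⅕)*(-3) - 3/5)²/8) = 2*(-(-⅗ - 3*⅕)²/8) = 2*(-(-⅗ - ⅗)²/8) = 2*(-(-6/5)²/8) = 2*(-⅛*36/25) = 2*(-9/50) = -9/25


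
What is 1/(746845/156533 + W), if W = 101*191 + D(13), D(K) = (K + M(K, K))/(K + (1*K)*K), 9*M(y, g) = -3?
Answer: 3287193/63429152687 ≈ 5.1825e-5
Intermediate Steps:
M(y, g) = -⅓ (M(y, g) = (⅑)*(-3) = -⅓)
D(K) = (-⅓ + K)/(K + K²) (D(K) = (K - ⅓)/(K + (1*K)*K) = (-⅓ + K)/(K + K*K) = (-⅓ + K)/(K + K²))
W = 5266462/273 (W = 101*191 + (-⅓ + 13)/(13*(1 + 13)) = 19291 + (1/13)*(38/3)/14 = 19291 + (1/13)*(1/14)*(38/3) = 19291 + 19/273 = 5266462/273 ≈ 19291.)
1/(746845/156533 + W) = 1/(746845/156533 + 5266462/273) = 1/(63429152687/3287193) = 3287193/63429152687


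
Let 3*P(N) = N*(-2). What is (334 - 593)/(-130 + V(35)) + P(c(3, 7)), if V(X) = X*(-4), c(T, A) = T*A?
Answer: -3521/270 ≈ -13.041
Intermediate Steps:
c(T, A) = A*T
V(X) = -4*X
P(N) = -2*N/3 (P(N) = (N*(-2))/3 = (-2*N)/3 = -2*N/3)
(334 - 593)/(-130 + V(35)) + P(c(3, 7)) = (334 - 593)/(-130 - 4*35) - 14*3/3 = -259/(-130 - 140) - ⅔*21 = -259/(-270) - 14 = -259*(-1/270) - 14 = 259/270 - 14 = -3521/270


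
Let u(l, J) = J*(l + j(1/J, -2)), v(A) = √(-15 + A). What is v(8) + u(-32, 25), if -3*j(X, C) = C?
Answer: -2350/3 + I*√7 ≈ -783.33 + 2.6458*I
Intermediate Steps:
j(X, C) = -C/3
u(l, J) = J*(⅔ + l) (u(l, J) = J*(l - ⅓*(-2)) = J*(l + ⅔) = J*(⅔ + l))
v(8) + u(-32, 25) = √(-15 + 8) + (⅓)*25*(2 + 3*(-32)) = √(-7) + (⅓)*25*(2 - 96) = I*√7 + (⅓)*25*(-94) = I*√7 - 2350/3 = -2350/3 + I*√7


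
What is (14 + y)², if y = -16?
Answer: 4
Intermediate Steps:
(14 + y)² = (14 - 16)² = (-2)² = 4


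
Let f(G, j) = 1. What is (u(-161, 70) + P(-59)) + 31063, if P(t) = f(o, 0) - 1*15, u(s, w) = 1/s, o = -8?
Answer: 4998888/161 ≈ 31049.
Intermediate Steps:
P(t) = -14 (P(t) = 1 - 1*15 = 1 - 15 = -14)
(u(-161, 70) + P(-59)) + 31063 = (1/(-161) - 14) + 31063 = (-1/161 - 14) + 31063 = -2255/161 + 31063 = 4998888/161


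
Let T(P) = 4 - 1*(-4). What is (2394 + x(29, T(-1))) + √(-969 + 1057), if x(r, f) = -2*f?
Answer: 2378 + 2*√22 ≈ 2387.4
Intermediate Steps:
T(P) = 8 (T(P) = 4 + 4 = 8)
(2394 + x(29, T(-1))) + √(-969 + 1057) = (2394 - 2*8) + √(-969 + 1057) = (2394 - 16) + √88 = 2378 + 2*√22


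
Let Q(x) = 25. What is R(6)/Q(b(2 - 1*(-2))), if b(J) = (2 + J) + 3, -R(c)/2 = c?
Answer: -12/25 ≈ -0.48000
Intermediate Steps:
R(c) = -2*c
b(J) = 5 + J
R(6)/Q(b(2 - 1*(-2))) = -2*6/25 = -12*1/25 = -12/25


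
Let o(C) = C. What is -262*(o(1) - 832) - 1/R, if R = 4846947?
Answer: 1055286994733/4846947 ≈ 2.1772e+5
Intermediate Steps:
-262*(o(1) - 832) - 1/R = -262*(1 - 832) - 1/4846947 = -262*(-831) - 1*1/4846947 = 217722 - 1/4846947 = 1055286994733/4846947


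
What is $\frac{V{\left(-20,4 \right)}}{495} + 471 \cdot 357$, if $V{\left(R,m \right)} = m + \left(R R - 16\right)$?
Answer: $\frac{83233153}{495} \approx 1.6815 \cdot 10^{5}$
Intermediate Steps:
$V{\left(R,m \right)} = -16 + m + R^{2}$ ($V{\left(R,m \right)} = m + \left(R^{2} - 16\right) = m + \left(-16 + R^{2}\right) = -16 + m + R^{2}$)
$\frac{V{\left(-20,4 \right)}}{495} + 471 \cdot 357 = \frac{-16 + 4 + \left(-20\right)^{2}}{495} + 471 \cdot 357 = \left(-16 + 4 + 400\right) \frac{1}{495} + 168147 = 388 \cdot \frac{1}{495} + 168147 = \frac{388}{495} + 168147 = \frac{83233153}{495}$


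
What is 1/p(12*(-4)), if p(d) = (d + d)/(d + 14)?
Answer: 17/48 ≈ 0.35417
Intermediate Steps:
p(d) = 2*d/(14 + d) (p(d) = (2*d)/(14 + d) = 2*d/(14 + d))
1/p(12*(-4)) = 1/(2*(12*(-4))/(14 + 12*(-4))) = 1/(2*(-48)/(14 - 48)) = 1/(2*(-48)/(-34)) = 1/(2*(-48)*(-1/34)) = 1/(48/17) = 17/48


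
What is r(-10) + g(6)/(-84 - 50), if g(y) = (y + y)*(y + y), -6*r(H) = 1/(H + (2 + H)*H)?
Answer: -30307/28140 ≈ -1.0770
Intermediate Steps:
r(H) = -1/(6*(H + H*(2 + H))) (r(H) = -1/(6*(H + (2 + H)*H)) = -1/(6*(H + H*(2 + H))))
g(y) = 4*y**2 (g(y) = (2*y)*(2*y) = 4*y**2)
r(-10) + g(6)/(-84 - 50) = -1/6/(-10*(3 - 10)) + (4*6**2)/(-84 - 50) = -1/6*(-1/10)/(-7) + (4*36)/(-134) = -1/6*(-1/10)*(-1/7) + 144*(-1/134) = -1/420 - 72/67 = -30307/28140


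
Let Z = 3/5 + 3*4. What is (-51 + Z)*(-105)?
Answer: 4032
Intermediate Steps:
Z = 63/5 (Z = 3*(⅕) + 12 = ⅗ + 12 = 63/5 ≈ 12.600)
(-51 + Z)*(-105) = (-51 + 63/5)*(-105) = -192/5*(-105) = 4032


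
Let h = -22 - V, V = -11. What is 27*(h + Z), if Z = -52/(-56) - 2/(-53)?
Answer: -201015/742 ≈ -270.91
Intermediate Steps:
h = -11 (h = -22 - 1*(-11) = -22 + 11 = -11)
Z = 717/742 (Z = -52*(-1/56) - 2*(-1/53) = 13/14 + 2/53 = 717/742 ≈ 0.96631)
27*(h + Z) = 27*(-11 + 717/742) = 27*(-7445/742) = -201015/742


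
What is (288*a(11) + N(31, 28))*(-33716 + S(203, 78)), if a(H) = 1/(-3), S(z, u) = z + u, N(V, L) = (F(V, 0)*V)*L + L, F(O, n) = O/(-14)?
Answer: 66535650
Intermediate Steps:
F(O, n) = -O/14 (F(O, n) = O*(-1/14) = -O/14)
N(V, L) = L - L*V**2/14 (N(V, L) = ((-V/14)*V)*L + L = (-V**2/14)*L + L = -L*V**2/14 + L = L - L*V**2/14)
S(z, u) = u + z
a(H) = -1/3
(288*a(11) + N(31, 28))*(-33716 + S(203, 78)) = (288*(-1/3) + (1/14)*28*(14 - 1*31**2))*(-33716 + (78 + 203)) = (-96 + (1/14)*28*(14 - 1*961))*(-33716 + 281) = (-96 + (1/14)*28*(14 - 961))*(-33435) = (-96 + (1/14)*28*(-947))*(-33435) = (-96 - 1894)*(-33435) = -1990*(-33435) = 66535650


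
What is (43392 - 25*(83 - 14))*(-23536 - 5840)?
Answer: -1224009792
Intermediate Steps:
(43392 - 25*(83 - 14))*(-23536 - 5840) = (43392 - 25*69)*(-29376) = (43392 - 1725)*(-29376) = 41667*(-29376) = -1224009792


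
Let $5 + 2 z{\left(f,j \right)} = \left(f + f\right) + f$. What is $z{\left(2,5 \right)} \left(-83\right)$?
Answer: $- \frac{83}{2} \approx -41.5$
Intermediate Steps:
$z{\left(f,j \right)} = - \frac{5}{2} + \frac{3 f}{2}$ ($z{\left(f,j \right)} = - \frac{5}{2} + \frac{\left(f + f\right) + f}{2} = - \frac{5}{2} + \frac{2 f + f}{2} = - \frac{5}{2} + \frac{3 f}{2}$)
$z{\left(2,5 \right)} \left(-83\right) = \left(- \frac{5}{2} + \frac{3}{2} \cdot 2\right) \left(-83\right) = \left(- \frac{5}{2} + 3\right) \left(-83\right) = \frac{1}{2} \left(-83\right) = - \frac{83}{2}$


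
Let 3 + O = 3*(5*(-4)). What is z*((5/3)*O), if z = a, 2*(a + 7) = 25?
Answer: -1155/2 ≈ -577.50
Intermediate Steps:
a = 11/2 (a = -7 + (1/2)*25 = -7 + 25/2 = 11/2 ≈ 5.5000)
O = -63 (O = -3 + 3*(5*(-4)) = -3 + 3*(-20) = -3 - 60 = -63)
z = 11/2 ≈ 5.5000
z*((5/3)*O) = 11*((5/3)*(-63))/2 = (11/2)*(-105) = -1155/2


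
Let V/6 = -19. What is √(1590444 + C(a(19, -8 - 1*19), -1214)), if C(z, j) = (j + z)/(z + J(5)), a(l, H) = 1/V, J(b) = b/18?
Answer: √3355830111/46 ≈ 1259.3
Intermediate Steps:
V = -114 (V = 6*(-19) = -114)
J(b) = b/18 (J(b) = b*(1/18) = b/18)
a(l, H) = -1/114 (a(l, H) = 1/(-114) = -1/114)
C(z, j) = (j + z)/(5/18 + z) (C(z, j) = (j + z)/(z + (1/18)*5) = (j + z)/(z + 5/18) = (j + z)/(5/18 + z))
√(1590444 + C(a(19, -8 - 1*19), -1214)) = √(1590444 + 18*(-1214 - 1/114)/(5 + 18*(-1/114))) = √(1590444 + 18*(-138397/114)/(5 - 3/19)) = √(1590444 + 18*(-138397/114)/(92/19)) = √(1590444 + 18*(19/92)*(-138397/114)) = √(1590444 - 415191/92) = √(145905657/92) = √3355830111/46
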